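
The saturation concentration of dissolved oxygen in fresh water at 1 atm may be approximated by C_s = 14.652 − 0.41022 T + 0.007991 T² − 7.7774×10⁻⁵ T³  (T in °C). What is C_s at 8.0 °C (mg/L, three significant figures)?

C_s ≈ 11.8 mg/L

C_s = 14.652 − 0.41022×8.0 + 0.007991×8.0² − 7.7774×10⁻⁵×8.0³ = 11.84 mg/L.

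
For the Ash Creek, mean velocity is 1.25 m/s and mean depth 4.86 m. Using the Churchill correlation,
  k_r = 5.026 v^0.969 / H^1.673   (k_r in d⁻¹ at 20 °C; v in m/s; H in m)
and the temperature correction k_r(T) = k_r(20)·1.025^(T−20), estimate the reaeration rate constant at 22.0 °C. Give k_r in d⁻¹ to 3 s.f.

k_r ≈ 0.465 d⁻¹

k_r(20) = 5.026 × 1.25^0.969 / 4.86^1.673 = 5.026 × 1.241 / 14.08 = 0.4430 d⁻¹.
k_r(22.0) = 0.4430 × 1.025^(22.0−20) = 0.4430 × 1.051 = 0.4654 d⁻¹.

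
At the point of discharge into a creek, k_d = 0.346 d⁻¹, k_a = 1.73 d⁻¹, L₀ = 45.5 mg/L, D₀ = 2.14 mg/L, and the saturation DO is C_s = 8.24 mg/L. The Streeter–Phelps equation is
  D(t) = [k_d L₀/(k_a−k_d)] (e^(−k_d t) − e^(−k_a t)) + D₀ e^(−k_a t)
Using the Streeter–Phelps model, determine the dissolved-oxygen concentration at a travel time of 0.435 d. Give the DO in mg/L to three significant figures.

DO ≈ 2.81 mg/L

k_d L₀/(k_a−k_d) = 0.346×45.5/(1.73−0.346) = 15.74/1.384 = 11.38 mg/L.
e^(−k_d t) = e^(−0.346×0.4350) = 0.8603; e^(−k_a t) = e^(−1.73×0.4350) = 0.4712.
D = 11.38 × (0.8603 − 0.4712) + 2.14 × 0.4712 = 4.426 + 1.008 = 5.434 mg/L.
DO = C_s − D = 8.24 − 5.434 = 2.806 mg/L.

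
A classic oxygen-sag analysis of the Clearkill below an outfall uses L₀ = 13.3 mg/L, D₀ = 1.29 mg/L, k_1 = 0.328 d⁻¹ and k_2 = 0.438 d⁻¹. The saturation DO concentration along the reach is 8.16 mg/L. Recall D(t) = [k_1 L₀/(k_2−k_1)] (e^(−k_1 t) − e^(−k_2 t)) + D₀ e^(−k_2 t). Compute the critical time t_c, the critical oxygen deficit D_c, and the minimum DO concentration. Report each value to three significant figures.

t_c = [1/(k_2−k_1)] ln[(k_2/k_1)(1 − D₀(k_2−k_1)/(k_1 L₀))]
= [1/(0.438−0.328)] ln[(0.438/0.328)(1 − 1.29×0.1100/(0.328×13.3))]
= (1/0.1100) ln[1.335 × 0.9675] = 9.091 × ln(1.292) = 9.091 × 0.2561 = 2.329 d.
D_c = (k_1/k_2) L₀ e^(−k_1 t_c) = (0.328/0.438) × 13.3 × e^(−0.328×2.329) = 0.7489 × 13.3 × 0.4659 = 4.640 mg/L.
Minimum DO = C_s − D_c = 8.16 − 4.640 = 3.520 mg/L.

t_c ≈ 2.33 d; D_c ≈ 4.64 mg/L; min DO ≈ 3.52 mg/L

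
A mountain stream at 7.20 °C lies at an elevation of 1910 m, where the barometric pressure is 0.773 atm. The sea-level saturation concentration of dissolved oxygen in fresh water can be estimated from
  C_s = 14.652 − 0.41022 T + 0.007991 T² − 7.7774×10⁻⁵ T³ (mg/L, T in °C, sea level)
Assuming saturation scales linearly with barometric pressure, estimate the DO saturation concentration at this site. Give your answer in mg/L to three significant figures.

C_s ≈ 9.34 mg/L

At sea level: C_s = 14.652 − 0.41022×7.20 + 0.007991×7.20² − 7.7774×10⁻⁵×7.20³ = 12.08 mg/L.
Pressure correction: C_s' = 12.08 × 0.773 = 9.341 mg/L.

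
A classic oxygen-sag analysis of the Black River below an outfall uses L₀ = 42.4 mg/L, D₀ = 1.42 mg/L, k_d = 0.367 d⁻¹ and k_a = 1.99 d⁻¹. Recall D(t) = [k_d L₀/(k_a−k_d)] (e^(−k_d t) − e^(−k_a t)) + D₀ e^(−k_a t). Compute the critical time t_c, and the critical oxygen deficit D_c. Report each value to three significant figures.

t_c ≈ 0.943 d; D_c ≈ 5.53 mg/L

With k_a/k_d = 5.422 and 1 − D₀(k_a−k_d)/(k_d L₀) = 0.8519,
t_c = ln(5.422 × 0.8519) / (1.99 − 0.367) = ln(4.619) / 1.623 = 1.530/1.623 = 0.9428 d.
L(t_c) = L₀ e^(−k_d t_c) = 42.4 × 0.7075 = 30.00 mg/L, and at the critical point k_a D_c = k_d L, so D_c = (0.367/1.99) × 30.00 = 5.532 mg/L.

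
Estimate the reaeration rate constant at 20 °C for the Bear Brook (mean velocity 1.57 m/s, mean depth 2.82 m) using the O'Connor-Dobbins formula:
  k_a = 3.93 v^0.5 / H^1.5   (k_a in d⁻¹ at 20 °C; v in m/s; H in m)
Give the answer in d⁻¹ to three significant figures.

k_a ≈ 1.04 d⁻¹

k_a = 3.93 × 1.57^0.5 / 2.82^1.5 = 3.93 × 1.253 / 4.736 = 1.040 d⁻¹.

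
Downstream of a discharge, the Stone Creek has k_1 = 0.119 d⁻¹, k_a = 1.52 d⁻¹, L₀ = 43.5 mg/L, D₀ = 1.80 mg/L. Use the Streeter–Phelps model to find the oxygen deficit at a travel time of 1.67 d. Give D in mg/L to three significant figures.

D ≈ 2.88 mg/L

k_1 L₀/(k_a−k_1) = 0.119×43.5/(1.52−0.119) = 5.176/1.401 = 3.695 mg/L.
e^(−k_1 t) = e^(−0.119×1.670) = 0.8198; e^(−k_a t) = e^(−1.52×1.670) = 0.07899.
D = 3.695 × (0.8198 − 0.07899) + 1.80 × 0.07899 = 2.737 + 0.1422 = 2.879 mg/L.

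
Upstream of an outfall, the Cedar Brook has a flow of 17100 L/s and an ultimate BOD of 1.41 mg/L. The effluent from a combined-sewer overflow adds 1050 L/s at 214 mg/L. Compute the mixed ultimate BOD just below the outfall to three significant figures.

13.7 mg/L

Flow-weighted mixing: C = (Q_r C_r + Q_w C_w)/(Q_r + Q_w)
= (17100×1.41 + 1050×214)/(17100 + 1050) = 248800/18150 = 13.71 mg/L.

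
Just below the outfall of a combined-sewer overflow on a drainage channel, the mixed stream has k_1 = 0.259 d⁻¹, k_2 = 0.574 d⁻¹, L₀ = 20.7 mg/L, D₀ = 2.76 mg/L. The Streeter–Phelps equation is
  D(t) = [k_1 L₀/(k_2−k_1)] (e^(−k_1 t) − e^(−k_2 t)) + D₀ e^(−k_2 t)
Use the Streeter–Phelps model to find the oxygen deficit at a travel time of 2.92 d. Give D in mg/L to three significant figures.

D ≈ 5.32 mg/L

k_1 L₀/(k_2−k_1) = 0.259×20.7/(0.574−0.259) = 5.361/0.3150 = 17.02 mg/L.
e^(−k_1 t) = e^(−0.259×2.920) = 0.4694; e^(−k_2 t) = e^(−0.574×2.920) = 0.1871.
D = 17.02 × (0.4694 − 0.1871) + 2.76 × 0.1871 = 4.805 + 0.5164 = 5.321 mg/L.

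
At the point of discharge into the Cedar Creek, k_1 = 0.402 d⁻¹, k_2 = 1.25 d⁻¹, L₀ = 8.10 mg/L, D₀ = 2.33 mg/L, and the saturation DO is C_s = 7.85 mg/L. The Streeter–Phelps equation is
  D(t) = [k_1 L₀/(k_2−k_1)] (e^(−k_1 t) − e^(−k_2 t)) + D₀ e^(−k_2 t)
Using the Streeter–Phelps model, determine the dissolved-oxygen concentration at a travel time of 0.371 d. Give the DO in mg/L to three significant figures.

k_1 L₀/(k_2−k_1) = 0.402×8.10/(1.25−0.402) = 3.256/0.8480 = 3.840 mg/L.
e^(−k_1 t) = e^(−0.402×0.3710) = 0.8614; e^(−k_2 t) = e^(−1.25×0.3710) = 0.6289.
D = 3.840 × (0.8614 − 0.6289) + 2.33 × 0.6289 = 0.8929 + 1.465 = 2.358 mg/L.
DO = C_s − D = 7.85 − 2.358 = 5.492 mg/L.

DO ≈ 5.49 mg/L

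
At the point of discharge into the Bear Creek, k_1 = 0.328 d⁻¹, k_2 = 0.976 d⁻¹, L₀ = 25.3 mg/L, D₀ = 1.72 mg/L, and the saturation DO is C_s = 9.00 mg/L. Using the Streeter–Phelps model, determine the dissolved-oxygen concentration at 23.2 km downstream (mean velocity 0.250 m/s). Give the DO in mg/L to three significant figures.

DO ≈ 3.88 mg/L

Travel time t = x/v = 23.2 km / (0.250 m/s) = 23200 m / 0.250 m/s = 92800 s = 1.074 d.
k_1 L₀/(k_2−k_1) = 0.328×25.3/(0.976−0.328) = 8.298/0.6480 = 12.81 mg/L.
e^(−k_1 t) = e^(−0.328×1.074) = 0.7031; e^(−k_2 t) = e^(−0.976×1.074) = 0.3505.
D = 12.81 × (0.7031 − 0.3505) + 1.72 × 0.3505 = 4.515 + 0.6029 = 5.118 mg/L.
DO = C_s − D = 9.00 − 5.118 = 3.882 mg/L.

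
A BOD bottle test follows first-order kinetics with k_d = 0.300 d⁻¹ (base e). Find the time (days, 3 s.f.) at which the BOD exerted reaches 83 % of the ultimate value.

t ≈ 5.91 d

y/L₀ = 1 − e^(−k_d t) = 0.83 ⇒ e^(−k_d t) = 0.170
t = −ln(0.170) / 0.300 = 1.772 / 0.300 = 5.907 d.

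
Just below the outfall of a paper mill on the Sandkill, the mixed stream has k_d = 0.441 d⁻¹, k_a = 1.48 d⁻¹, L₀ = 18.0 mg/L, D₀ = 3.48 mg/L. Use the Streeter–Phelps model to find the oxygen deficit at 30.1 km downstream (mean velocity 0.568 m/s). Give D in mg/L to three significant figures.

D ≈ 4.15 mg/L

Travel time t = x/v = 30.1 km / (0.568 m/s) = 30100 m / 0.568 m/s = 52990 s = 0.6133 d.
k_d L₀/(k_a−k_d) = 0.441×18.0/(1.48−0.441) = 7.938/1.039 = 7.640 mg/L.
e^(−k_d t) = e^(−0.441×0.6133) = 0.7630; e^(−k_a t) = e^(−1.48×0.6133) = 0.4034.
D = 7.640 × (0.7630 − 0.4034) + 3.48 × 0.4034 = 2.747 + 1.404 = 4.151 mg/L.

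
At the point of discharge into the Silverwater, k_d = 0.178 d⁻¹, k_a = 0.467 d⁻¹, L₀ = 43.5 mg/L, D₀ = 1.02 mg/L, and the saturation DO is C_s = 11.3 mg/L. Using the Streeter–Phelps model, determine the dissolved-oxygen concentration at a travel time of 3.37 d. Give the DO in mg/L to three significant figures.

DO ≈ 1.94 mg/L

k_d L₀/(k_a−k_d) = 0.178×43.5/(0.467−0.178) = 7.743/0.2890 = 26.79 mg/L.
e^(−k_d t) = e^(−0.178×3.370) = 0.5489; e^(−k_a t) = e^(−0.467×3.370) = 0.2073.
D = 26.79 × (0.5489 − 0.2073) + 1.02 × 0.2073 = 9.153 + 0.2114 = 9.364 mg/L.
DO = C_s − D = 11.3 − 9.364 = 1.936 mg/L.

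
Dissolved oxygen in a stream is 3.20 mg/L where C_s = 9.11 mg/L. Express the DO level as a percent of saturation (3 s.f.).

% saturation = C/C_s × 100 = 3.20/9.11 × 100 = 35.1 %.

35.1 % saturation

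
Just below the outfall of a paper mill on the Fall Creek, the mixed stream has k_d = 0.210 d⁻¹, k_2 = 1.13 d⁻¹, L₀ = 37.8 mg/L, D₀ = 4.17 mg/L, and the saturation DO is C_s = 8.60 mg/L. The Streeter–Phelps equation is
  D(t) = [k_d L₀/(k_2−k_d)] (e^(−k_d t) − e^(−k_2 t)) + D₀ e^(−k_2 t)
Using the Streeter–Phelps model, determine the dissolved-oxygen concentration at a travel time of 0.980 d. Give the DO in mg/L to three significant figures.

DO ≈ 3.05 mg/L

k_d L₀/(k_2−k_d) = 0.210×37.8/(1.13−0.210) = 7.938/0.9200 = 8.628 mg/L.
e^(−k_d t) = e^(−0.210×0.9800) = 0.8140; e^(−k_2 t) = e^(−1.13×0.9800) = 0.3304.
D = 8.628 × (0.8140 − 0.3304) + 4.17 × 0.3304 = 4.172 + 1.378 = 5.550 mg/L.
DO = C_s − D = 8.60 − 5.550 = 3.050 mg/L.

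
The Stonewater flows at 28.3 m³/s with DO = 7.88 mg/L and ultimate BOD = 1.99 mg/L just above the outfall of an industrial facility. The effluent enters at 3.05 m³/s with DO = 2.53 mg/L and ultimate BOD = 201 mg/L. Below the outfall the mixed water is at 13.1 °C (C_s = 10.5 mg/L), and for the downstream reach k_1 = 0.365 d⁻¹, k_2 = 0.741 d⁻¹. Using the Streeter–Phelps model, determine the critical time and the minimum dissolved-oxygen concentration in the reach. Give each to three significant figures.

t_c ≈ 1.45 d; minimum DO ≈ 4.30 mg/L

Mixed DO = (28.3×7.88 + 3.05×2.53)/(28.3+3.05) = 230.7/31.35 = 7.360 mg/L.
Mixed L₀ = (28.3×1.99 + 3.05×201)/(31.35) = 669.4/31.35 = 21.35 mg/L.
Initial deficit D₀ = C_s − DO₀ = 10.5 − 7.360 = 3.140 mg/L.
t_c = (1/0.3760) ln[(0.741/0.365)(1 − 3.140×0.3760/(0.365×21.35))] = 2.660 × ln(1.723) = 1.446 d.
D_c = (0.365/0.741) × 21.35 × e^(−0.365×1.446) = 0.4926 × 21.35 × 0.5898 = 6.204 mg/L.
Minimum DO = 10.5 − 6.204 = 4.296 mg/L.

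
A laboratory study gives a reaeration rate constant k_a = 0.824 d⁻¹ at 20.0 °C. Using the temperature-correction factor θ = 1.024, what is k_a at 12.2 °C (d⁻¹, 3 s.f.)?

k_a ≈ 0.685 d⁻¹

k_a(T₂) = k_a(T₁) · θ^(T₂−T₁) = 0.824 × 1.024^(12.2−20.0)
= 0.824 × 1.024^-7.80 = 0.824 × 0.8311 = 0.6848 d⁻¹.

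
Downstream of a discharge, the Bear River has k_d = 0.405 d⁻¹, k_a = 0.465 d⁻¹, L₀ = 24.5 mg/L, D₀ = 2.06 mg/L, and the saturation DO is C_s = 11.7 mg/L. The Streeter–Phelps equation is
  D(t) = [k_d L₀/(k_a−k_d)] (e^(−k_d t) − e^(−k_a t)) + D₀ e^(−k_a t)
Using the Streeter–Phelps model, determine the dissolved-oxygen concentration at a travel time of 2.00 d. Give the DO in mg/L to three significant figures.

k_d L₀/(k_a−k_d) = 0.405×24.5/(0.465−0.405) = 9.923/0.06000 = 165.4 mg/L.
e^(−k_d t) = e^(−0.405×2.000) = 0.4449; e^(−k_a t) = e^(−0.465×2.000) = 0.3946.
D = 165.4 × (0.4449 − 0.3946) + 2.06 × 0.3946 = 8.319 + 0.8128 = 9.132 mg/L.
DO = C_s − D = 11.7 − 9.132 = 2.568 mg/L.

DO ≈ 2.57 mg/L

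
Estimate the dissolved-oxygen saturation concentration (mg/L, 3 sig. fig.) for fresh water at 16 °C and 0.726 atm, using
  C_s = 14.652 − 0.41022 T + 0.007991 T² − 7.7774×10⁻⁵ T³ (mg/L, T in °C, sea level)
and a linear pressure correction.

At sea level: C_s = 14.652 − 0.41022×16 + 0.007991×16² − 7.7774×10⁻⁵×16³ = 9.816 mg/L.
Pressure correction: C_s' = 9.816 × 0.726 = 7.126 mg/L.

C_s ≈ 7.13 mg/L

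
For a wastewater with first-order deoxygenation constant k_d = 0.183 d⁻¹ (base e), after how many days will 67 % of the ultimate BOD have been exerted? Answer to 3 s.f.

t ≈ 6.06 d

y/L₀ = 1 − e^(−k_d t) = 0.67 ⇒ e^(−k_d t) = 0.330
t = −ln(0.330) / 0.183 = 1.109 / 0.183 = 6.058 d.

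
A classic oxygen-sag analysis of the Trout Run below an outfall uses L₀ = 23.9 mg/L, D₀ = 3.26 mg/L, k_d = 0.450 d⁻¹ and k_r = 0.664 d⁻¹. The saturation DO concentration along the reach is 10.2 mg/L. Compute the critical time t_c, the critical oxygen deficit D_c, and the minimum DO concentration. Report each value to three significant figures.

At the critical point dD/dt = 0, so k_d L₀ e^(−k_d t) = k_r D. Substituting D(t) from the Streeter–Phelps equation and solving for t gives
t_c = ln[(k_r/k_d)(1 − D₀(k_r−k_d)/(k_d L₀))] / (k_r−k_d).
Here k_r−k_d = 0.2140 d⁻¹ and 1 − D₀(k_r−k_d)/(k_d L₀) = 1 − 3.26×0.2140/(0.450×23.9) = 0.9351, so
t_c = ln(1.476 × 0.9351) / 0.2140 = 0.3220 / 0.2140 = 1.505 d.
L(t_c) = L₀ e^(−k_d t_c) = 23.9 × 0.5081 = 12.14 mg/L, and at the critical point k_r D_c = k_d L, so D_c = (0.450/0.664) × 12.14 = 8.230 mg/L.
Minimum DO = C_s − D_c = 10.2 − 8.230 = 1.970 mg/L.

t_c ≈ 1.50 d; D_c ≈ 8.23 mg/L; min DO ≈ 1.97 mg/L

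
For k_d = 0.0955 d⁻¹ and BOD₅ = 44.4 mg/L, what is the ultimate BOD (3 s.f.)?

L₀ ≈ 117 mg/L

BOD₅ = L₀(1 − e^(−5k_d)) ⇒ L₀ = BOD₅ / (1 − e^(−5×0.0955))
= 44.4 / (1 − 0.6203) = 44.4 / 0.3797 = 116.9 mg/L.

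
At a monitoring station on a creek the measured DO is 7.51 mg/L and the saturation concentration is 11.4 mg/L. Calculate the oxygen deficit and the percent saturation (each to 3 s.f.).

D = C_s − C = 11.4 − 7.51 = 3.89 mg/L.
% saturation = 7.51/11.4 × 100 = 65.9 %.

D ≈ 3.89 mg/L; 65.9 % saturation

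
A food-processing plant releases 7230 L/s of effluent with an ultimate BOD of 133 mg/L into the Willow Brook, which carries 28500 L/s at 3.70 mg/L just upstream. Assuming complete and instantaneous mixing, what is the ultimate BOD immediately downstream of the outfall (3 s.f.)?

Flow-weighted mixing: C = (Q_r C_r + Q_w C_w)/(Q_r + Q_w)
= (28500×3.70 + 7230×133)/(28500 + 7230) = 1.067×10^6/35730 = 29.86 mg/L.

29.9 mg/L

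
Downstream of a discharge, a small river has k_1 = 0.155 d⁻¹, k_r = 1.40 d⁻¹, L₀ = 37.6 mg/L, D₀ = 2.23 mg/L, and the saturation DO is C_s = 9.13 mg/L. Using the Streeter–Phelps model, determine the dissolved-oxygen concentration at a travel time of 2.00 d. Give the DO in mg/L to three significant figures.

k_1 L₀/(k_r−k_1) = 0.155×37.6/(1.40−0.155) = 5.828/1.245 = 4.681 mg/L.
e^(−k_1 t) = e^(−0.155×2.000) = 0.7334; e^(−k_r t) = e^(−1.40×2.000) = 0.06081.
D = 4.681 × (0.7334 − 0.06081) + 2.23 × 0.06081 = 3.149 + 0.1356 = 3.284 mg/L.
DO = C_s − D = 9.13 − 3.284 = 5.846 mg/L.

DO ≈ 5.85 mg/L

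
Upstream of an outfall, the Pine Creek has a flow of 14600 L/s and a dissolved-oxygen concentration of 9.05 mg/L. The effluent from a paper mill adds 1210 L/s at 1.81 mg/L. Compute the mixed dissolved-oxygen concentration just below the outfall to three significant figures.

8.50 mg/L

Flow-weighted mixing: C = (Q_r C_r + Q_w C_w)/(Q_r + Q_w)
= (14600×9.05 + 1210×1.81)/(14600 + 1210) = 134300/15810 = 8.496 mg/L.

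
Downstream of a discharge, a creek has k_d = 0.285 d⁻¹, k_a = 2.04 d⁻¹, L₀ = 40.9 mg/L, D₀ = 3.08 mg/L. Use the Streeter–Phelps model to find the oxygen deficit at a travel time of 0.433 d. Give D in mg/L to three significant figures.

D ≈ 4.40 mg/L

k_d L₀/(k_a−k_d) = 0.285×40.9/(2.04−0.285) = 11.66/1.755 = 6.642 mg/L.
e^(−k_d t) = e^(−0.285×0.4330) = 0.8839; e^(−k_a t) = e^(−2.04×0.4330) = 0.4134.
D = 6.642 × (0.8839 − 0.4134) + 3.08 × 0.4134 = 3.125 + 1.273 = 4.398 mg/L.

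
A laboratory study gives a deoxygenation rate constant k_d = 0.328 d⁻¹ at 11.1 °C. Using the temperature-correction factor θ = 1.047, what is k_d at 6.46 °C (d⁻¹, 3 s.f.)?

k_d ≈ 0.265 d⁻¹

k_d(T₂) = k_d(T₁) · θ^(T₂−T₁) = 0.328 × 1.047^(6.46−11.1)
= 0.328 × 1.047^-4.64 = 0.328 × 0.8081 = 0.2650 d⁻¹.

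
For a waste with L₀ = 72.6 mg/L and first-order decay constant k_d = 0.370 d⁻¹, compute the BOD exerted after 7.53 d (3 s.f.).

y ≈ 68.1 mg/L

y_t = L₀(1 − e^(−k_d t)) = 72.6 × (1 − e^(−0.370×7.53))
= 72.6 × (1 − 0.06166) = 72.6 × 0.9383 = 68.12 mg/L.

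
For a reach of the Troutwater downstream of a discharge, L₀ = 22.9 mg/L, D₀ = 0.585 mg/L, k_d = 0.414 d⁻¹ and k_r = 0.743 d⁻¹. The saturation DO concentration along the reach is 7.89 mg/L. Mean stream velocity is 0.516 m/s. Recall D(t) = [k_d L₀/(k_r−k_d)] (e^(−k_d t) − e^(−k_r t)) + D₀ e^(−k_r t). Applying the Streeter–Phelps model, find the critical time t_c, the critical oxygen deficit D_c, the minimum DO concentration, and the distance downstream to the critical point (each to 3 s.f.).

t_c = [1/(k_r−k_d)] ln[(k_r/k_d)(1 − D₀(k_r−k_d)/(k_d L₀))]
= [1/(0.743−0.414)] ln[(0.743/0.414)(1 − 0.585×0.3290/(0.414×22.9))]
= (1/0.3290) ln[1.795 × 0.9797] = 3.040 × ln(1.758) = 3.040 × 0.5643 = 1.715 d.
D_c = (k_d/k_r) L₀ e^(−k_d t_c) = (0.414/0.743) × 22.9 × e^(−0.414×1.715) = 0.5572 × 22.9 × 0.4916 = 6.273 mg/L.
Minimum DO = C_s − D_c = 7.89 − 6.273 = 1.617 mg/L.
x_c = v t_c = 0.516 m/s × 1.715 d × 86400 s/d = 76470 m ≈ 76.5 km.

t_c ≈ 1.72 d; D_c ≈ 6.27 mg/L; min DO ≈ 1.62 mg/L; x_c ≈ 76.5 km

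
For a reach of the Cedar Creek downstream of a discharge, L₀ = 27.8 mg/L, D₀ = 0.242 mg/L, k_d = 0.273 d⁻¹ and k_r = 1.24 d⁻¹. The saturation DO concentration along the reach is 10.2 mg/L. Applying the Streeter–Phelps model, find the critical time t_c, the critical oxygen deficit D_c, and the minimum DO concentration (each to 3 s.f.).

t_c ≈ 1.53 d; D_c ≈ 4.03 mg/L; min DO ≈ 6.17 mg/L

t_c = [1/(k_r−k_d)] ln[(k_r/k_d)(1 − D₀(k_r−k_d)/(k_d L₀))]
= [1/(1.24−0.273)] ln[(1.24/0.273)(1 − 0.242×0.9670/(0.273×27.8))]
= (1/0.9670) ln[4.542 × 0.9692] = 1.034 × ln(4.402) = 1.034 × 1.482 = 1.533 d.
L(t_c) = L₀ e^(−k_d t_c) = 27.8 × 0.6581 = 18.29 mg/L, and at the critical point k_r D_c = k_d L, so D_c = (0.273/1.24) × 18.29 = 4.028 mg/L.
Minimum DO = C_s − D_c = 10.2 − 4.028 = 6.172 mg/L.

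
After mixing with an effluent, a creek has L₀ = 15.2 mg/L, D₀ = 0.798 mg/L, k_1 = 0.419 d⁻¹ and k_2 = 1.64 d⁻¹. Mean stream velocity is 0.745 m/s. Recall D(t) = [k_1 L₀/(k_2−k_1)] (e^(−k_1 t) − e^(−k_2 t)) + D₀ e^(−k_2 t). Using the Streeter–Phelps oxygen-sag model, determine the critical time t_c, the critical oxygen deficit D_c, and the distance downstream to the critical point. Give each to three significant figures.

t_c ≈ 0.982 d; D_c ≈ 2.57 mg/L; x_c ≈ 63.2 km

t_c = [1/(k_2−k_1)] ln[(k_2/k_1)(1 − D₀(k_2−k_1)/(k_1 L₀))]
= [1/(1.64−0.419)] ln[(1.64/0.419)(1 − 0.798×1.221/(0.419×15.2))]
= (1/1.221) ln[3.914 × 0.8470] = 0.8190 × ln(3.315) = 0.8190 × 1.199 = 0.9816 d.
L(t_c) = L₀ e^(−k_1 t_c) = 15.2 × 0.6628 = 10.07 mg/L, and at the critical point k_2 D_c = k_1 L, so D_c = (0.419/1.64) × 10.07 = 2.574 mg/L.
x_c = v t_c = 0.745 m/s × 0.9816 d × 86400 s/d = 63180 m ≈ 63.2 km.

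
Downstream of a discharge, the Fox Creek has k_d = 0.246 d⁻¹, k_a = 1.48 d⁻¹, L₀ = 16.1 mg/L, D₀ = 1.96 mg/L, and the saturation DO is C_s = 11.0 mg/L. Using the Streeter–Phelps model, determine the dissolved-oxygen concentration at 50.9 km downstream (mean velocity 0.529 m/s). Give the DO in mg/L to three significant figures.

DO ≈ 8.80 mg/L

Travel time t = x/v = 50.9 km / (0.529 m/s) = 50900 m / 0.529 m/s = 96220 s = 1.114 d.
k_d L₀/(k_a−k_d) = 0.246×16.1/(1.48−0.246) = 3.961/1.234 = 3.210 mg/L.
e^(−k_d t) = e^(−0.246×1.114) = 0.7604; e^(−k_a t) = e^(−1.48×1.114) = 0.1924.
D = 3.210 × (0.7604 − 0.1924) + 1.96 × 0.1924 = 1.823 + 0.3771 = 2.200 mg/L.
DO = C_s − D = 11.0 − 2.200 = 8.800 mg/L.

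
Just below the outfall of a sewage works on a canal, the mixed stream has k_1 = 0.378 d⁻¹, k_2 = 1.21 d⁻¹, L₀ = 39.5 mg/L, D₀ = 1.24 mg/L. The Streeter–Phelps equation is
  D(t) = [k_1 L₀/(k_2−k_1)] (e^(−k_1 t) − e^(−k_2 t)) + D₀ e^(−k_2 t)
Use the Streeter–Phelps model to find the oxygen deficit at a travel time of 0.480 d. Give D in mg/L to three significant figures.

D ≈ 5.62 mg/L

k_1 L₀/(k_2−k_1) = 0.378×39.5/(1.21−0.378) = 14.93/0.8320 = 17.95 mg/L.
e^(−k_1 t) = e^(−0.378×0.4800) = 0.8341; e^(−k_2 t) = e^(−1.21×0.4800) = 0.5595.
D = 17.95 × (0.8341 − 0.5595) + 1.24 × 0.5595 = 4.928 + 0.6937 = 5.622 mg/L.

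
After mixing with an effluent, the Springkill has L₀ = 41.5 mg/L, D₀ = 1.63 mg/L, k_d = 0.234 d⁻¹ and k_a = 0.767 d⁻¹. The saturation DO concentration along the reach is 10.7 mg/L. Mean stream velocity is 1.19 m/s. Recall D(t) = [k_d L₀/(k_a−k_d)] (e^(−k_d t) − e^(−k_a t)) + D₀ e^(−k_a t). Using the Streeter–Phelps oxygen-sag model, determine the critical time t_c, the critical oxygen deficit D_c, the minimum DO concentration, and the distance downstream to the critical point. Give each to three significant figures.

t_c ≈ 2.05 d; D_c ≈ 7.83 mg/L; min DO ≈ 2.87 mg/L; x_c ≈ 211 km

t_c = [1/(k_a−k_d)] ln[(k_a/k_d)(1 − D₀(k_a−k_d)/(k_d L₀))]
= [1/(0.767−0.234)] ln[(0.767/0.234)(1 − 1.63×0.5330/(0.234×41.5))]
= (1/0.5330) ln[3.278 × 0.9105] = 1.876 × ln(2.985) = 1.876 × 1.093 = 2.051 d.
L(t_c) = L₀ e^(−k_d t_c) = 41.5 × 0.6188 = 25.68 mg/L, and at the critical point k_a D_c = k_d L, so D_c = (0.234/0.767) × 25.68 = 7.834 mg/L.
Minimum DO = C_s − D_c = 10.7 − 7.834 = 2.866 mg/L.
x_c = v t_c = 1.19 m/s × 2.051 d × 86400 s/d = 210900 m ≈ 211 km.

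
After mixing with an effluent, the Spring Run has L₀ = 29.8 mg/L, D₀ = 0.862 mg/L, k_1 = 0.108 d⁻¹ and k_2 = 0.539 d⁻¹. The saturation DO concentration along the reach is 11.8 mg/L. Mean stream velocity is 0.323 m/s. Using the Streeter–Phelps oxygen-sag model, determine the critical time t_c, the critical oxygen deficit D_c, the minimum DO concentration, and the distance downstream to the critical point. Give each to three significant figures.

t_c ≈ 3.45 d; D_c ≈ 4.12 mg/L; min DO ≈ 7.68 mg/L; x_c ≈ 96.1 km

At the critical point dD/dt = 0, so k_1 L₀ e^(−k_1 t) = k_2 D. Substituting D(t) from the Streeter–Phelps equation and solving for t gives
t_c = ln[(k_2/k_1)(1 − D₀(k_2−k_1)/(k_1 L₀))] / (k_2−k_1).
Here k_2−k_1 = 0.4310 d⁻¹ and 1 − D₀(k_2−k_1)/(k_1 L₀) = 1 − 0.862×0.4310/(0.108×29.8) = 0.8846, so
t_c = ln(4.991 × 0.8846) / 0.4310 = 1.485 / 0.4310 = 3.445 d.
D_c = (k_1/k_2) L₀ e^(−k_1 t_c) = (0.108/0.539) × 29.8 × e^(−0.108×3.445) = 0.2004 × 29.8 × 0.6893 = 4.116 mg/L.
Minimum DO = C_s − D_c = 11.8 − 4.116 = 7.684 mg/L.
x_c = v t_c = 0.323 m/s × 3.445 d × 86400 s/d = 96150 m ≈ 96.1 km.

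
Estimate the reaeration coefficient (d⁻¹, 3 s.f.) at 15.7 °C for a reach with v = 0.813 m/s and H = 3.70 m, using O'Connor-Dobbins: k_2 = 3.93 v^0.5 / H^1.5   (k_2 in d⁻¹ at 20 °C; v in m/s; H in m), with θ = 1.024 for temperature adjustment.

k_2 ≈ 0.450 d⁻¹

k_2(20) = 3.93 × 0.813^0.5 / 3.70^1.5 = 3.93 × 0.9017 / 7.117 = 0.4979 d⁻¹.
k_2(15.7) = 0.4979 × 1.024^(15.7−20) = 0.4979 × 0.9030 = 0.4496 d⁻¹.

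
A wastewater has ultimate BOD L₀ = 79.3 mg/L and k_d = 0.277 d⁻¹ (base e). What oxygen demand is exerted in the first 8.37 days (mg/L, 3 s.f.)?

y ≈ 71.5 mg/L

y_t = L₀(1 − e^(−k_d t)) = 79.3 × (1 − e^(−0.277×8.37))
= 79.3 × (1 − 0.09842) = 79.3 × 0.9016 = 71.50 mg/L.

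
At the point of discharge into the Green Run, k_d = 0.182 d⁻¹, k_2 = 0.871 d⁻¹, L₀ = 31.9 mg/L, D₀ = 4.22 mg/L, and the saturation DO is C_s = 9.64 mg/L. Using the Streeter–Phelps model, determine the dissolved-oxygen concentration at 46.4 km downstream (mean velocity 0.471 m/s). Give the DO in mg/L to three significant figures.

Travel time t = x/v = 46.4 km / (0.471 m/s) = 46400 m / 0.471 m/s = 98510 s = 1.140 d.
k_d L₀/(k_2−k_d) = 0.182×31.9/(0.871−0.182) = 5.806/0.6890 = 8.426 mg/L.
e^(−k_d t) = e^(−0.182×1.140) = 0.8126; e^(−k_2 t) = e^(−0.871×1.140) = 0.3704.
D = 8.426 × (0.8126 − 0.3704) + 4.22 × 0.3704 = 3.726 + 1.563 = 5.289 mg/L.
DO = C_s − D = 9.64 − 5.289 = 4.351 mg/L.

DO ≈ 4.35 mg/L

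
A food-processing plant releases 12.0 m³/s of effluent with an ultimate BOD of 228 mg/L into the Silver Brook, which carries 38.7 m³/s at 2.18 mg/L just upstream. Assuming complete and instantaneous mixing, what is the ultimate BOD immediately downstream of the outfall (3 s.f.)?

55.6 mg/L

Flow-weighted mixing: C = (Q_r C_r + Q_w C_w)/(Q_r + Q_w)
= (38.7×2.18 + 12.0×228)/(38.7 + 12.0) = 2820/50.70 = 55.63 mg/L.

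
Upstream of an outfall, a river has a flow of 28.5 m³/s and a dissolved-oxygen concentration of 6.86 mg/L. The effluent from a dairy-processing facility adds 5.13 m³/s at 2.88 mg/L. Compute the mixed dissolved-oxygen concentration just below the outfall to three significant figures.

6.25 mg/L

Flow-weighted mixing: C = (Q_r C_r + Q_w C_w)/(Q_r + Q_w)
= (28.5×6.86 + 5.13×2.88)/(28.5 + 5.13) = 210.3/33.63 = 6.253 mg/L.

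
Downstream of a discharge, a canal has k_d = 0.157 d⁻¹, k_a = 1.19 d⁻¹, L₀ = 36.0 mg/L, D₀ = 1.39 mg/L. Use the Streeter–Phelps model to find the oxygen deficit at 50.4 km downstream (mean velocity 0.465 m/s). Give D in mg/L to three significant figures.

Travel time t = x/v = 50.4 km / (0.465 m/s) = 50400 m / 0.465 m/s = 108400 s = 1.254 d.
k_d L₀/(k_a−k_d) = 0.157×36.0/(1.19−0.157) = 5.652/1.033 = 5.471 mg/L.
e^(−k_d t) = e^(−0.157×1.254) = 0.8212; e^(−k_a t) = e^(−1.19×1.254) = 0.2247.
D = 5.471 × (0.8212 − 0.2247) + 1.39 × 0.2247 = 3.264 + 0.3124 = 3.576 mg/L.

D ≈ 3.58 mg/L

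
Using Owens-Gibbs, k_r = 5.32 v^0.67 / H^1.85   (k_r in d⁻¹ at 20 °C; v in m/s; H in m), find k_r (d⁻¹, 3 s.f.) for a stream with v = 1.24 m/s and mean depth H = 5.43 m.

k_r = 5.32 × 1.24^0.67 / 5.43^1.85 = 5.32 × 1.155 / 22.88 = 0.2686 d⁻¹.

k_r ≈ 0.269 d⁻¹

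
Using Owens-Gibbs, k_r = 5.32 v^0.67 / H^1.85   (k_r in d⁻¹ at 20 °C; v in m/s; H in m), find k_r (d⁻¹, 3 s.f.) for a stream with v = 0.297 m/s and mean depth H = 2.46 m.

k_r ≈ 0.446 d⁻¹

k_r = 5.32 × 0.297^0.67 / 2.46^1.85 = 5.32 × 0.4434 / 5.287 = 0.4461 d⁻¹.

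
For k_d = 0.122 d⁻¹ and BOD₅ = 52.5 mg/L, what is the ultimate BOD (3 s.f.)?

BOD₅ = L₀(1 − e^(−5k_d)) ⇒ L₀ = BOD₅ / (1 − e^(−5×0.122))
= 52.5 / (1 − 0.5434) = 52.5 / 0.4566 = 115.0 mg/L.

L₀ ≈ 115 mg/L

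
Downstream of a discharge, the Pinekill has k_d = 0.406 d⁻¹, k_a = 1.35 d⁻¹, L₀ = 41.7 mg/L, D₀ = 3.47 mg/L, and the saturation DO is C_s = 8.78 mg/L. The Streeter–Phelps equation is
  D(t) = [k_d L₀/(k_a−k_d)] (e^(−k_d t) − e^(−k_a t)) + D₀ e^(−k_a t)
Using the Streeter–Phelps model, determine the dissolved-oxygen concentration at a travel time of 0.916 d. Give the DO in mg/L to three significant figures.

DO ≈ 0.616 mg/L

k_d L₀/(k_a−k_d) = 0.406×41.7/(1.35−0.406) = 16.93/0.9440 = 17.93 mg/L.
e^(−k_d t) = e^(−0.406×0.9160) = 0.6894; e^(−k_a t) = e^(−1.35×0.9160) = 0.2904.
D = 17.93 × (0.6894 − 0.2904) + 3.47 × 0.2904 = 7.157 + 1.008 = 8.164 mg/L.
DO = C_s − D = 8.78 − 8.164 = 0.6155 mg/L.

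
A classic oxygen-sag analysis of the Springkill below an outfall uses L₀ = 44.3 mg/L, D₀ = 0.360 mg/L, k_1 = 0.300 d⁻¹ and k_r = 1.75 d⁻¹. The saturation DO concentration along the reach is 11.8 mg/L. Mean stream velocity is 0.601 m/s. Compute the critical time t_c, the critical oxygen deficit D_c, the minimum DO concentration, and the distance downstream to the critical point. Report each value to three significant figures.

With k_r/k_1 = 5.833 and 1 − D₀(k_r−k_1)/(k_1 L₀) = 0.9607,
t_c = ln(5.833 × 0.9607) / (1.75 − 0.300) = ln(5.604) / 1.450 = 1.724/1.450 = 1.189 d.
D_c = (k_1/k_r) L₀ e^(−k_1 t_c) = (0.300/1.75) × 44.3 × e^(−0.300×1.189) = 0.1714 × 44.3 × 0.7001 = 5.316 mg/L.
Minimum DO = C_s − D_c = 11.8 − 5.316 = 6.484 mg/L.
x_c = v t_c = 0.601 m/s × 1.189 d × 86400 s/d = 61720 m ≈ 61.7 km.

t_c ≈ 1.19 d; D_c ≈ 5.32 mg/L; min DO ≈ 6.48 mg/L; x_c ≈ 61.7 km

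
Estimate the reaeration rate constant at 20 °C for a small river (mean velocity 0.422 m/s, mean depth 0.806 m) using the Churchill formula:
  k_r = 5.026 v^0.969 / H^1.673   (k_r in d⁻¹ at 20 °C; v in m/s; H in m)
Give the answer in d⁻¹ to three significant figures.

k_r ≈ 3.13 d⁻¹

k_r = 5.026 × 0.422^0.969 / 0.806^1.673 = 5.026 × 0.4334 / 0.6971 = 3.125 d⁻¹.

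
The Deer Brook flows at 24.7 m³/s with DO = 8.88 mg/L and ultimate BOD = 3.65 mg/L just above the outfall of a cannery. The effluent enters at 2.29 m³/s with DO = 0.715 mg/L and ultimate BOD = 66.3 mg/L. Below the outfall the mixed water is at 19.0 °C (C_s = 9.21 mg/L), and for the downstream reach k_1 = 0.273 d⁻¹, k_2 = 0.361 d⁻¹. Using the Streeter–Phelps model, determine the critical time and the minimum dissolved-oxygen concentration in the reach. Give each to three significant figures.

Mixed DO = (24.7×8.88 + 2.29×0.715)/(24.7+2.29) = 221.0/26.99 = 8.187 mg/L.
Mixed L₀ = (24.7×3.65 + 2.29×66.3)/(26.99) = 242.0/26.99 = 8.966 mg/L.
Initial deficit D₀ = C_s − DO₀ = 9.21 − 8.187 = 1.023 mg/L.
t_c = (1/0.08800) ln[(0.361/0.273)(1 − 1.023×0.08800/(0.273×8.966))] = 11.36 × ln(1.274) = 2.749 d.
D_c = (0.273/0.361) × 8.966 × e^(−0.273×2.749) = 0.7562 × 8.966 × 0.4721 = 3.201 mg/L.
Minimum DO = 9.21 − 3.201 = 6.009 mg/L.

t_c ≈ 2.75 d; minimum DO ≈ 6.01 mg/L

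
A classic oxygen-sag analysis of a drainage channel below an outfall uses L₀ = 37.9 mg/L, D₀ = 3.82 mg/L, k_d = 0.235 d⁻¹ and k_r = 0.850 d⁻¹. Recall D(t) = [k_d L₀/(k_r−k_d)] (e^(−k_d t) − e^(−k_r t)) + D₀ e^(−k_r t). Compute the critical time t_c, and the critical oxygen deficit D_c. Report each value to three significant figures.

t_c = [1/(k_r−k_d)] ln[(k_r/k_d)(1 − D₀(k_r−k_d)/(k_d L₀))]
= [1/(0.850−0.235)] ln[(0.850/0.235)(1 − 3.82×0.6150/(0.235×37.9))]
= (1/0.6150) ln[3.617 × 0.7362] = 1.626 × ln(2.663) = 1.626 × 0.9794 = 1.593 d.
D_c = (k_d/k_r) L₀ e^(−k_d t_c) = (0.235/0.850) × 37.9 × e^(−0.235×1.593) = 0.2765 × 37.9 × 0.6878 = 7.207 mg/L.

t_c ≈ 1.59 d; D_c ≈ 7.21 mg/L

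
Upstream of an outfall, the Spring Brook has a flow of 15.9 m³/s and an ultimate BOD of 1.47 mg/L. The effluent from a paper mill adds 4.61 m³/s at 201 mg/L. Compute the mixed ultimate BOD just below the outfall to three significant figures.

46.3 mg/L

Flow-weighted mixing: C = (Q_r C_r + Q_w C_w)/(Q_r + Q_w)
= (15.9×1.47 + 4.61×201)/(15.9 + 4.61) = 950.0/20.51 = 46.32 mg/L.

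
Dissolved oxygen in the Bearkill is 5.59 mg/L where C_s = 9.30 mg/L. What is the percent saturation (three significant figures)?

60.1 % saturation

% saturation = C/C_s × 100 = 5.59/9.30 × 100 = 60.1 %.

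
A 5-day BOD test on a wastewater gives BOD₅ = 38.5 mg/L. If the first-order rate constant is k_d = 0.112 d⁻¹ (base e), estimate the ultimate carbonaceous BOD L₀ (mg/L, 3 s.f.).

BOD₅ = L₀(1 − e^(−5k_d)) ⇒ L₀ = BOD₅ / (1 − e^(−5×0.112))
= 38.5 / (1 − 0.5712) = 38.5 / 0.4288 = 89.79 mg/L.

L₀ ≈ 89.8 mg/L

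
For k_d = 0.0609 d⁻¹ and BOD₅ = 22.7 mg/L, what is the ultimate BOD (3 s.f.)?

BOD₅ = L₀(1 − e^(−5k_d)) ⇒ L₀ = BOD₅ / (1 − e^(−5×0.0609))
= 22.7 / (1 − 0.7375) = 22.7 / 0.2625 = 86.47 mg/L.

L₀ ≈ 86.5 mg/L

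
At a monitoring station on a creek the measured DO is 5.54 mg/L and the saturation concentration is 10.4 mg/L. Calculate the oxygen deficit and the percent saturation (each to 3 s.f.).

D = C_s − C = 10.4 − 5.54 = 4.86 mg/L.
% saturation = 5.54/10.4 × 100 = 53.3 %.

D ≈ 4.86 mg/L; 53.3 % saturation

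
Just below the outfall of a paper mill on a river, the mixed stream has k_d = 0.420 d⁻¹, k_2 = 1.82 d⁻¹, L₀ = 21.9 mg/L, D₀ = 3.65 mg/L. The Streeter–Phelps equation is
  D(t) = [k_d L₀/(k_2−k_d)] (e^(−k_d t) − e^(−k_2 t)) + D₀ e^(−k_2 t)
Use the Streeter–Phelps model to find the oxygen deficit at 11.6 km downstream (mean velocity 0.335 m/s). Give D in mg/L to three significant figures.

D ≈ 4.14 mg/L

Travel time t = x/v = 11.6 km / (0.335 m/s) = 11600 m / 0.335 m/s = 34630 s = 0.4008 d.
k_d L₀/(k_2−k_d) = 0.420×21.9/(1.82−0.420) = 9.198/1.400 = 6.570 mg/L.
e^(−k_d t) = e^(−0.420×0.4008) = 0.8451; e^(−k_2 t) = e^(−1.82×0.4008) = 0.4822.
D = 6.570 × (0.8451 − 0.4822) + 3.65 × 0.4822 = 2.384 + 1.760 = 4.144 mg/L.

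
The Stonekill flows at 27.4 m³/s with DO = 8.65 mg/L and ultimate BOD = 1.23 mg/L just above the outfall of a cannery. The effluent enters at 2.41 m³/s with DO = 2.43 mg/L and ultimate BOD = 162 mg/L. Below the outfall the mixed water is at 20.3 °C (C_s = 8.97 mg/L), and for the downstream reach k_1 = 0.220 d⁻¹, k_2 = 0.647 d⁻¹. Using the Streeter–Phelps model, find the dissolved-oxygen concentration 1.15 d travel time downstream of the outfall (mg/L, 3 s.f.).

DO ≈ 6.37 mg/L

Mixed DO = (27.4×8.65 + 2.41×2.43)/(27.4+2.41) = 242.9/29.81 = 8.147 mg/L.
Mixed L₀ = (27.4×1.23 + 2.41×162)/(29.81) = 424.1/29.81 = 14.23 mg/L.
Initial deficit D₀ = C_s − DO₀ = 8.97 − 8.147 = 0.8229 mg/L.
D(1.15) = [0.220×14.23/(0.647−0.220)](e^(−0.220×1.15) − e^(−0.647×1.15)) + 0.8229 e^(−0.647×1.15)
= 7.330 × (0.7765 − 0.4752) + 0.8229 × 0.4752 = 2.600 mg/L.
DO = 8.97 − 2.600 = 6.370 mg/L.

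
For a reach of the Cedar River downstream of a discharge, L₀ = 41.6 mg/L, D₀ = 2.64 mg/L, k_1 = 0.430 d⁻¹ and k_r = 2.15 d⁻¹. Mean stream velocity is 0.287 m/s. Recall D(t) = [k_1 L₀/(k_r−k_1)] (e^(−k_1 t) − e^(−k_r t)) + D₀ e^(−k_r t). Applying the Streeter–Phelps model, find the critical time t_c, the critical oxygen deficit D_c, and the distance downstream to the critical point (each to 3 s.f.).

t_c ≈ 0.765 d; D_c ≈ 5.99 mg/L; x_c ≈ 19.0 km

At the critical point dD/dt = 0, so k_1 L₀ e^(−k_1 t) = k_r D. Substituting D(t) from the Streeter–Phelps equation and solving for t gives
t_c = ln[(k_r/k_1)(1 − D₀(k_r−k_1)/(k_1 L₀))] / (k_r−k_1).
Here k_r−k_1 = 1.720 d⁻¹ and 1 − D₀(k_r−k_1)/(k_1 L₀) = 1 − 2.64×1.720/(0.430×41.6) = 0.7462, so
t_c = ln(5.000 × 0.7462) / 1.720 = 1.317 / 1.720 = 0.7655 d.
L(t_c) = L₀ e^(−k_1 t_c) = 41.6 × 0.7195 = 29.93 mg/L, and at the critical point k_r D_c = k_1 L, so D_c = (0.430/2.15) × 29.93 = 5.987 mg/L.
x_c = v t_c = 0.287 m/s × 0.7655 d × 86400 s/d = 18980 m ≈ 19.0 km.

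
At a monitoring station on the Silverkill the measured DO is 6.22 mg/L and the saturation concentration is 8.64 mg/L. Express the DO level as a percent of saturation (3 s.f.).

% saturation = C/C_s × 100 = 6.22/8.64 × 100 = 72.0 %.

72.0 % saturation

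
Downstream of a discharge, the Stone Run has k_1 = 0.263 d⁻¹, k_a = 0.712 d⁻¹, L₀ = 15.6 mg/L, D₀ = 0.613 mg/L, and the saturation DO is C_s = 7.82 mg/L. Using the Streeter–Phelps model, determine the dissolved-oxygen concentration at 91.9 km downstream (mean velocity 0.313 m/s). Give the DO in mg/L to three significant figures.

DO ≈ 4.84 mg/L

Travel time t = x/v = 91.9 km / (0.313 m/s) = 91900 m / 0.313 m/s = 293600 s = 3.398 d.
k_1 L₀/(k_a−k_1) = 0.263×15.6/(0.712−0.263) = 4.103/0.4490 = 9.138 mg/L.
e^(−k_1 t) = e^(−0.263×3.398) = 0.4091; e^(−k_a t) = e^(−0.712×3.398) = 0.08896.
D = 9.138 × (0.4091 − 0.08896) + 0.613 × 0.08896 = 2.926 + 0.05453 = 2.980 mg/L.
DO = C_s − D = 7.82 − 2.980 = 4.840 mg/L.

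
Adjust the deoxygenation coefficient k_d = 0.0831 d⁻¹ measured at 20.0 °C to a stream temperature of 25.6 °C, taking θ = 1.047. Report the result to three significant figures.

k_d ≈ 0.107 d⁻¹

k_d(T₂) = k_d(T₁) · θ^(T₂−T₁) = 0.0831 × 1.047^(25.6−20.0)
= 0.0831 × 1.047^5.60 = 0.0831 × 1.293 = 0.1075 d⁻¹.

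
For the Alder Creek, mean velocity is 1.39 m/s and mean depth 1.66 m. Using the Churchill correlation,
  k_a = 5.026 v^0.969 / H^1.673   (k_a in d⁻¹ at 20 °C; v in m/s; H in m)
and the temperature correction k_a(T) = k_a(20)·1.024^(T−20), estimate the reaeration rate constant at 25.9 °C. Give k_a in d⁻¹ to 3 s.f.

k_a(20) = 5.026 × 1.39^0.969 / 1.66^1.673 = 5.026 × 1.376 / 2.335 = 2.962 d⁻¹.
k_a(25.9) = 2.962 × 1.024^(25.9−20) = 2.962 × 1.150 = 3.407 d⁻¹.

k_a ≈ 3.41 d⁻¹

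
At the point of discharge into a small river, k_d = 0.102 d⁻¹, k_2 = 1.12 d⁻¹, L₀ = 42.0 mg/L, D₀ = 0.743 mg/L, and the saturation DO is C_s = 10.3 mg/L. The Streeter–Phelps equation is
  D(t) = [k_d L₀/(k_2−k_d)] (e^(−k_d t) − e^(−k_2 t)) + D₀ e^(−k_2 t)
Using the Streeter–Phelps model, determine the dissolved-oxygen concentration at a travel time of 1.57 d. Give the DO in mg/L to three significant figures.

k_d L₀/(k_2−k_d) = 0.102×42.0/(1.12−0.102) = 4.284/1.018 = 4.208 mg/L.
e^(−k_d t) = e^(−0.102×1.570) = 0.8520; e^(−k_2 t) = e^(−1.12×1.570) = 0.1723.
D = 4.208 × (0.8520 − 0.1723) + 0.743 × 0.1723 = 2.860 + 0.1280 = 2.988 mg/L.
DO = C_s − D = 10.3 − 2.988 = 7.312 mg/L.

DO ≈ 7.31 mg/L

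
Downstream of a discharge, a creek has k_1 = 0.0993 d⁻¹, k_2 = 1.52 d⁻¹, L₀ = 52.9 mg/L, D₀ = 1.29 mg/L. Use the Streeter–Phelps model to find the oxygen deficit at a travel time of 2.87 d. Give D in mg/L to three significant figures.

D ≈ 2.75 mg/L

k_1 L₀/(k_2−k_1) = 0.0993×52.9/(1.52−0.0993) = 5.253/1.421 = 3.697 mg/L.
e^(−k_1 t) = e^(−0.0993×2.870) = 0.7520; e^(−k_2 t) = e^(−1.52×2.870) = 0.01275.
D = 3.697 × (0.7520 − 0.01275) + 1.29 × 0.01275 = 2.733 + 0.01644 = 2.750 mg/L.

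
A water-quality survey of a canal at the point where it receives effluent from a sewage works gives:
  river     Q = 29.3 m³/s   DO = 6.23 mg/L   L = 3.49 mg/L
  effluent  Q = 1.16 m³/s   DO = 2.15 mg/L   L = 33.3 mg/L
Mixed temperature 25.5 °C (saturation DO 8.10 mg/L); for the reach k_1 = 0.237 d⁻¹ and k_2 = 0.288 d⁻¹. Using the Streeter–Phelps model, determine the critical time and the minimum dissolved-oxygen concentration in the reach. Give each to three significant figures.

Mixed DO = (29.3×6.23 + 1.16×2.15)/(29.3+1.16) = 185.0/30.46 = 6.075 mg/L.
Mixed L₀ = (29.3×3.49 + 1.16×33.3)/(30.46) = 140.9/30.46 = 4.625 mg/L.
Initial deficit D₀ = C_s − DO₀ = 8.10 − 6.075 = 2.025 mg/L.
t_c = (1/0.05100) ln[(0.288/0.237)(1 − 2.025×0.05100/(0.237×4.625))] = 19.61 × ln(1.101) = 1.881 d.
D_c = (0.237/0.288) × 4.625 × e^(−0.237×1.881) = 0.8229 × 4.625 × 0.6403 = 2.437 mg/L.
Minimum DO = 8.10 − 2.437 = 5.663 mg/L.

t_c ≈ 1.88 d; minimum DO ≈ 5.66 mg/L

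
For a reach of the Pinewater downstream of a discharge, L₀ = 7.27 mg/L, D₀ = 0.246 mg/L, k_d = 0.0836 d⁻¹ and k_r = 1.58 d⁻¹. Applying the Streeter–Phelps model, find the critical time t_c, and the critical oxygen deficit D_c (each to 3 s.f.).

t_c = [1/(k_r−k_d)] ln[(k_r/k_d)(1 − D₀(k_r−k_d)/(k_d L₀))]
= [1/(1.58−0.0836)] ln[(1.58/0.0836)(1 − 0.246×1.496/(0.0836×7.27))]
= (1/1.496) ln[18.90 × 0.3943] = 0.6683 × ln(7.452) = 0.6683 × 2.009 = 1.342 d.
D_c = (k_d/k_r) L₀ e^(−k_d t_c) = (0.0836/1.58) × 7.27 × e^(−0.0836×1.342) = 0.05291 × 7.27 × 0.8939 = 0.3438 mg/L.

t_c ≈ 1.34 d; D_c ≈ 0.344 mg/L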